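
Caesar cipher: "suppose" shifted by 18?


Word: "suppose"
Shift: 18
Each letter → (letter + shift) mod 26:
  's' (18) + 18 = 10 → 'k'
  'u' (20) + 18 = 12 → 'm'
  'p' (15) + 18 = 7 → 'h'
  'p' (15) + 18 = 7 → 'h'
  'o' (14) + 18 = 6 → 'g'
  's' (18) + 18 = 10 → 'k'
  'e' (4) + 18 = 22 → 'w'
Result = "kmhhgkw"


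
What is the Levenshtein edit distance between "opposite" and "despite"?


Word 1: "opposite" (length 8)
Word 2: "despite" (length 7)
One optimal edit sequence (insert/delete/substitute each cost 1):
  1. delete 'o'  (+1)
  2. substitute 'p' -> 'd'  (+1)
  3. substitute 'p' -> 'e'  (+1)
  4. substitute 'o' -> 's'  (+1)
  5. substitute 's' -> 'p'  (+1)
  6. keep 'i'
  7. keep 't'
  8. keep 'e'
Total edit operations: 5
Edit distance = 5


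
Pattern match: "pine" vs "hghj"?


Pattern of "pine": [0, 1, 2, 3]
Pattern of "hghj": [0, 1, 0, 2]
Patterns do not match
Same pattern = No


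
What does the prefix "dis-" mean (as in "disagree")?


Prefix: dis-
As in: disagree -> dis- + agree
Meaning = not / opposite


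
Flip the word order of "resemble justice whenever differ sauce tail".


Original: "resemble justice whenever differ sauce tail"
Words (1..n): resemble | justice | whenever | differ | sauce | tail
Reversed (n..1): tail | sauce | differ | whenever | justice | resemble
Result = "tail sauce differ whenever justice resemble"


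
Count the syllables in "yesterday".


Word: "yesterday"
Syllable breakdown: yes | ter | day
Counting: 3 parts
= 3 syllables


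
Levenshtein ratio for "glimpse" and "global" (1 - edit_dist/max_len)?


Word 1: "glimpse" (length 7)
Word 2: "global" (length 6)
One optimal edit sequence:
  1. keep 'g'
  2. keep 'l'
  3. delete 'i'  (+1)
  4. substitute 'm' -> 'o'  (+1)
  5. substitute 'p' -> 'b'  (+1)
  6. substitute 's' -> 'a'  (+1)
  7. substitute 'e' -> 'l'  (+1)
Edit distance = 5
Max length = max(7, 6) = 7
Similarity = 1 - 5/7
= 0.2857


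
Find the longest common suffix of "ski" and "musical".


Word 1: "ski"
Word 2: "musical"
Comparing from end:
  Pos -1: 'i' != 'l' (stop)
LCS = "" (length 0)


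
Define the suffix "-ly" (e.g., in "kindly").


Suffix: -ly
Example: kindly = kind + -ly
Meaning = in a manner


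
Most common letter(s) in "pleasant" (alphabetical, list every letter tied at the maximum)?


Word: "pleasant"
Letter counts:
  'a': 2
  'e': 1
  'l': 1
  'n': 1
  'p': 1
  's': 1
  't': 1
Maximum count = 2
Most frequent = 'a' (2 times each)


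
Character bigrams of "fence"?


Word: "fence" (length 5)
Number of bigrams = 5 - 2 + 1 = 4
  Position 0: "fe"
  Position 1: "en"
  Position 2: "nc"
  Position 3: "ce"
Bigrams = "fe", "en", "nc", "ce"


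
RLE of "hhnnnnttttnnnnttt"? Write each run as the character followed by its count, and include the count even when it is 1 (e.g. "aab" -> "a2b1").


String: "hhnnnnttttnnnnttt"
Scanning for consecutive runs:
  'h' x 2
  'n' x 4
  't' x 4
  'n' x 4
  't' x 3
RLE = "h2n4t4n4t3"


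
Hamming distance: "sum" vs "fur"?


Comparing character by character (same length = 3):
  Pos 0: 's' vs 'f' !=
  Pos 1: 'u' vs 'u' =
  Pos 2: 'm' vs 'r' !=
Hamming distance = 2


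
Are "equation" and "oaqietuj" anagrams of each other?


Word 1: "equation" → sorted: aeinoqtu
Word 2: "oaqietuj" → sorted: aeijoqtu
Same letters? aeinoqtu != aeijoqtu
Anagram = No


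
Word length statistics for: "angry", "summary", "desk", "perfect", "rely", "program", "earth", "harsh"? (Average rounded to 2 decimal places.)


Lengths: "angry"=5, "summary"=7, "desk"=4, "perfect"=7, "rely"=4, "program"=7, "earth"=5, "harsh"=5
Sum = 44, Count = 8
Average = 44/8 = 5.50
= avg=5.50, min=4, max=7


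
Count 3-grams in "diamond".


Word: "diamond" (length 7)
Number of 3-grams = length - 3 + 1 = 7 - 3 + 1
= 5


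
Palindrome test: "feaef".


Word: "feaef"
Reversed: "feaef"
Forward == Backward? feaef == feaef
Palindrome = Yes


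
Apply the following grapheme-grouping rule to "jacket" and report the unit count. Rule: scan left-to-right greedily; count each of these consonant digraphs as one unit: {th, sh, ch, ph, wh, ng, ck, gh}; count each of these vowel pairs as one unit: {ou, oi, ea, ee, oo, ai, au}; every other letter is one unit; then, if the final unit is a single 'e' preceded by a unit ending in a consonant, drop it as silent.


Word: "jacket" (6 letters)
Left-to-right scan:
  [1] 'j' (letter)
  [2] 'a' (letter)
  [3] 'ck' (digraph)
  [4] 'e' (letter)
  [5] 't' (letter)
Units from scan: 5
Sound units = 5 units


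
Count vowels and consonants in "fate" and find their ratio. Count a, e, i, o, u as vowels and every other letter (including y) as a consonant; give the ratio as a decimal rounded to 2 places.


Word: "fate"
Vowels (a,e,i,o,u): 2
Consonants: 2
Ratio = 2/2
= 1.00


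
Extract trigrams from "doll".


Word: "doll" (length 4)
Number of trigrams = 4 - 3 + 1 = 2
  Position 0: "dol"
  Position 1: "oll"
Trigrams = "dol", "oll"


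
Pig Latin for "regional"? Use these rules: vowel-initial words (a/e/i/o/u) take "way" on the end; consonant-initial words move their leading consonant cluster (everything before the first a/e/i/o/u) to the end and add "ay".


Word: "regional"
Starts with consonant(s) → move to end, add 'ay'
Consonant cluster: "r"
Pig Latin = "egionalray"


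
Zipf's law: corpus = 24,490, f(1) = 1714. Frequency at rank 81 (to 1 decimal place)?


Zipf's law: f(r) = f(1) / r
f(1) = 1714
f(81) = 1714 / 81
= 21.2 occurrences


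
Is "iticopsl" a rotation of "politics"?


Word: "politics", Candidate: "iticopsl"
Method: check if candidate is substring of word+word
"politicspolitics" contains "iticopsl"? No
Is rotation = No


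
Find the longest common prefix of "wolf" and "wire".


Word 1: "wolf"
Word 2: "wire"
Comparing from start:
  Pos 0: 'w' == 'w'
  Pos 1: 'o' != 'i' (stop)
LCP = "w" (length 1)


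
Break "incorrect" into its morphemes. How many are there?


Word: "incorrect"
Morphemes: in- / correct
Each morpheme carries meaning
= 2 morphemes


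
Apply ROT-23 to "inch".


Word: "inch"
Shift: 23
Each letter → (letter + shift) mod 26:
  'i' (8) + 23 = 5 → 'f'
  'n' (13) + 23 = 10 → 'k'
  'c' (2) + 23 = 25 → 'z'
  'h' (7) + 23 = 4 → 'e'
Result = "fkze"


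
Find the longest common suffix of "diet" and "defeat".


Word 1: "diet"
Word 2: "defeat"
Comparing from end:
  Pos -1: 't' == 't'
  Pos -2: 'e' != 'a' (stop)
LCS = "t" (length 1)


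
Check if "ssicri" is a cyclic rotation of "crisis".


Word: "crisis", Candidate: "ssicri"
Method: check if candidate is substring of word+word
"crisiscrisis" contains "ssicri"? No
Is rotation = No


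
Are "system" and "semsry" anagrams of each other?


Word 1: "system" → sorted: emssty
Word 2: "semsry" → sorted: emrssy
Same letters? emssty != emrssy
Anagram = No


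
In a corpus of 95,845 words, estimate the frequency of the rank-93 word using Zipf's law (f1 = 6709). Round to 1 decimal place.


Zipf's law: f(r) = f(1) / r
f(1) = 6709
f(93) = 6709 / 93
= 72.1 occurrences


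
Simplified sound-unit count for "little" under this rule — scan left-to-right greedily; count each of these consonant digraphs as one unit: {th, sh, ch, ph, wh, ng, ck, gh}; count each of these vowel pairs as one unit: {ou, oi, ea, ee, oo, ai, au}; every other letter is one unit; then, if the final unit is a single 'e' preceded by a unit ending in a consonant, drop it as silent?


Word: "little" (6 letters)
Left-to-right scan:
  [1] 'l' (letter)
  [2] 'i' (letter)
  [3] 't' (letter)
  [4] 't' (letter)
  [5] 'l' (letter)
  [6] 'e' (letter)
Units from scan: 6
Final unit is 'e' after a consonant -> drop as silent (-1)
Sound units = 5 units


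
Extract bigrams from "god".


Word: "god" (length 3)
Number of bigrams = 3 - 2 + 1 = 2
  Position 0: "go"
  Position 1: "od"
Bigrams = "go", "od"


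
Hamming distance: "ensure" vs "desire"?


Comparing character by character (same length = 6):
  Pos 0: 'e' vs 'd' !=
  Pos 1: 'n' vs 'e' !=
  Pos 2: 's' vs 's' =
  Pos 3: 'u' vs 'i' !=
  Pos 4: 'r' vs 'r' =
  Pos 5: 'e' vs 'e' =
Hamming distance = 3


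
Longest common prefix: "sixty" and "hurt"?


Word 1: "sixty"
Word 2: "hurt"
Comparing from start:
  Pos 0: 's' != 'h' (stop)
LCP = "" (length 0)


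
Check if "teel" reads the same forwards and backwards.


Word: "teel"
Reversed: "leet"
Forward == Backward? teel != leet
Palindrome = No


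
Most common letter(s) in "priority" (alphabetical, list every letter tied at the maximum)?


Word: "priority"
Letter counts:
  'i': 2
  'o': 1
  'p': 1
  'r': 2
  't': 1
  'y': 1
Maximum count = 2
Most frequent = 'i', 'r' (2 times each)


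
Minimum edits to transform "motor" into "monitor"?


Word 1: "motor" (length 5)
Word 2: "monitor" (length 7)
One optimal edit sequence (insert/delete/substitute each cost 1):
  1. keep 'm'
  2. keep 'o'
  3. insert 'n'  (+1)
  4. insert 'i'  (+1)
  5. keep 't'
  6. keep 'o'
  7. keep 'r'
Total edit operations: 2
Edit distance = 2


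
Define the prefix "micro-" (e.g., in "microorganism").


Prefix: micro-
As in: microorganism -> micro- + organism
Meaning = small


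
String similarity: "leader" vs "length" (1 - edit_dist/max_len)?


Word 1: "leader" (length 6)
Word 2: "length" (length 6)
One optimal edit sequence:
  1. keep 'l'
  2. keep 'e'
  3. substitute 'a' -> 'n'  (+1)
  4. substitute 'd' -> 'g'  (+1)
  5. substitute 'e' -> 't'  (+1)
  6. substitute 'r' -> 'h'  (+1)
Edit distance = 4
Max length = max(6, 6) = 6
Similarity = 1 - 4/6
= 0.3333


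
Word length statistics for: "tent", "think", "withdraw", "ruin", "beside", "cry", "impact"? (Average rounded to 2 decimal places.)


Lengths: "tent"=4, "think"=5, "withdraw"=8, "ruin"=4, "beside"=6, "cry"=3, "impact"=6
Sum = 36, Count = 7
Average = 36/7 = 5.14
= avg=5.14, min=3, max=8


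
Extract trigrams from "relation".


Word: "relation" (length 8)
Number of trigrams = 8 - 3 + 1 = 6
  Position 0: "rel"
  Position 1: "ela"
  Position 2: "lat"
  Position 3: "ati"
  Position 4: "tio"
  Position 5: "ion"
Trigrams = "rel", "ela", "lat", "ati", "tio", "ion"


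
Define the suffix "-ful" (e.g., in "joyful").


Suffix: -ful
Example: joyful (joy + -ful)
Meaning = full of


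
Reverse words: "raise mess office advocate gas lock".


Original: "raise mess office advocate gas lock"
Words (1..n): raise | mess | office | advocate | gas | lock
Reversed (n..1): lock | gas | advocate | office | mess | raise
Result = "lock gas advocate office mess raise"


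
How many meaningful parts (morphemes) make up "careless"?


Word: "careless"
Morphemes: care + -less
Each morpheme carries meaning
= 2 morphemes


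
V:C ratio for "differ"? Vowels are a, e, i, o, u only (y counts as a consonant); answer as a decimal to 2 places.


Word: "differ"
Vowels (a,e,i,o,u): 2
Consonants: 4
Ratio = 2/4
= 0.50


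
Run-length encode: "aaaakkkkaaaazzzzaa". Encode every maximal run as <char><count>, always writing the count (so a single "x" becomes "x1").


String: "aaaakkkkaaaazzzzaa"
Scanning for consecutive runs:
  'a' x 4
  'k' x 4
  'a' x 4
  'z' x 4
  'a' x 2
RLE = "a4k4a4z4a2"


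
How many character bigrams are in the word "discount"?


Word: "discount" (length 8)
Number of 2-grams = length - 2 + 1 = 8 - 2 + 1
= 7


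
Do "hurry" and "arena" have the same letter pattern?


Pattern of "hurry": [0, 1, 2, 2, 3]
Pattern of "arena": [0, 1, 2, 3, 0]
Patterns do not match
Same pattern = No


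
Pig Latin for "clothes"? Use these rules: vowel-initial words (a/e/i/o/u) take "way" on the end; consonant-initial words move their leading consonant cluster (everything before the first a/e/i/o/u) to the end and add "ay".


Word: "clothes"
Starts with consonant(s) → move to end, add 'ay'
Consonant cluster: "cl"
Pig Latin = "othesclay"


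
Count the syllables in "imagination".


Word: "imagination"
Syllable breakdown: i-mag-i-na-tion
Counting: 5 parts
= 5 syllables


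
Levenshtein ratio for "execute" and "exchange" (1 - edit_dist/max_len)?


Word 1: "execute" (length 7)
Word 2: "exchange" (length 8)
One optimal edit sequence:
  1. keep 'e'
  2. keep 'x'
  3. insert 'c'  (+1)
  4. substitute 'e' -> 'h'  (+1)
  5. substitute 'c' -> 'a'  (+1)
  6. substitute 'u' -> 'n'  (+1)
  7. substitute 't' -> 'g'  (+1)
  8. keep 'e'
Edit distance = 5
Max length = max(7, 8) = 8
Similarity = 1 - 5/8
= 0.3750


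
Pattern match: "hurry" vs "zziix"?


Pattern of "hurry": [0, 1, 2, 2, 3]
Pattern of "zziix": [0, 0, 1, 1, 2]
Patterns do not match
Same pattern = No


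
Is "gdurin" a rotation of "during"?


Word: "during", Candidate: "gdurin"
Method: check if candidate is substring of word+word
"duringduring" contains "gdurin"? Yes
Is rotation = Yes


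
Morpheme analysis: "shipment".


Word: "shipment"
Morphemes: ship / -ment
Each morpheme carries meaning
= 2 morphemes


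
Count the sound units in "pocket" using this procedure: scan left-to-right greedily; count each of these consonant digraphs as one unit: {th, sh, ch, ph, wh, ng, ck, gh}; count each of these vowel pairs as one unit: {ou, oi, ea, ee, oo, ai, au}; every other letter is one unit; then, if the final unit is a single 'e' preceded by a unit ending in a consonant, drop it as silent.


Word: "pocket" (6 letters)
Left-to-right scan:
  1. 'p' (letter)
  2. 'o' (letter)
  3. 'ck' (digraph)
  4. 'e' (letter)
  5. 't' (letter)
Units from scan: 5
Sound units = 5 units


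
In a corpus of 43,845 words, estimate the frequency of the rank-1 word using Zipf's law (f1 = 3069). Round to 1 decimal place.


Zipf's law: f(r) = f(1) / r
f(1) = 3069
f(1) = 3069 / 1
= 3069.0 occurrences


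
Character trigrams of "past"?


Word: "past" (length 4)
Number of trigrams = 4 - 3 + 1 = 2
  Position 0: "pas"
  Position 1: "ast"
Trigrams = "pas", "ast"


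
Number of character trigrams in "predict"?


Word: "predict" (length 7)
Number of 3-grams = length - 3 + 1 = 7 - 3 + 1
= 5


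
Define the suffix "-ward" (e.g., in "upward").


Suffix: -ward
Example: upward (up + -ward)
Meaning = in the direction of


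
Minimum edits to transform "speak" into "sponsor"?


Word 1: "speak" (length 5)
Word 2: "sponsor" (length 7)
One optimal edit sequence (insert/delete/substitute each cost 1):
  1. keep 's'
  2. keep 'p'
  3. insert 'o'  (+1)
  4. insert 'n'  (+1)
  5. substitute 'e' -> 's'  (+1)
  6. substitute 'a' -> 'o'  (+1)
  7. substitute 'k' -> 'r'  (+1)
Total edit operations: 5
Edit distance = 5


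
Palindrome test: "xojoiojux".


Word: "xojoiojux"
Reversed: "xujoiojox"
Forward == Backward? xojoiojux != xujoiojox
Palindrome = No


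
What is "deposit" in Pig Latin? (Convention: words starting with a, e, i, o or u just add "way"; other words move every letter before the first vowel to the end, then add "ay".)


Word: "deposit"
Starts with consonant(s) → move to end, add 'ay'
Consonant cluster: "d"
Pig Latin = "epositday"


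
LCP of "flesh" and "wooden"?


Word 1: "flesh"
Word 2: "wooden"
Comparing from start:
  Pos 0: 'f' != 'w' (stop)
LCP = "" (length 0)


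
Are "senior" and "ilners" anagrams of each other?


Word 1: "senior" → sorted: einors
Word 2: "ilners" → sorted: eilnrs
Same letters? einors != eilnrs
Anagram = No


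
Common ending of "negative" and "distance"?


Word 1: "negative"
Word 2: "distance"
Comparing from end:
  Pos -1: 'e' == 'e'
  Pos -2: 'v' != 'c' (stop)
LCS = "e" (length 1)


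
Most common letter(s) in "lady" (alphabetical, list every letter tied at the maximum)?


Word: "lady"
Letter counts:
  'a': 1
  'd': 1
  'l': 1
  'y': 1
Maximum count = 1
Most frequent = 'a', 'd', 'l', 'y' (1 time each)


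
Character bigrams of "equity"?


Word: "equity" (length 6)
Number of bigrams = 6 - 2 + 1 = 5
  Position 0: "eq"
  Position 1: "qu"
  Position 2: "ui"
  Position 3: "it"
  Position 4: "ty"
Bigrams = "eq", "qu", "ui", "it", "ty"


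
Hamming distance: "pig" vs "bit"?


Comparing character by character (same length = 3):
  Pos 0: 'p' vs 'b' !=
  Pos 1: 'i' vs 'i' =
  Pos 2: 'g' vs 't' !=
Hamming distance = 2


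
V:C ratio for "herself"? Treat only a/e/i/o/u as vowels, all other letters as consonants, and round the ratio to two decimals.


Word: "herself"
Vowels (a,e,i,o,u): 2
Consonants: 5
Ratio = 2/5
= 0.40


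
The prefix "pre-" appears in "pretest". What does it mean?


Prefix: pre-
Example: pretest = pre- + test
Meaning = before


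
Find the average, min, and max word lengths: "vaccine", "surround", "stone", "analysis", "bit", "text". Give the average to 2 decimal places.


Lengths: "vaccine"=7, "surround"=8, "stone"=5, "analysis"=8, "bit"=3, "text"=4
Sum = 35, Count = 6
Average = 35/6 = 5.83
= avg=5.83, min=3, max=8


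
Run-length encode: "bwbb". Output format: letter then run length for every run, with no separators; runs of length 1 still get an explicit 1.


String: "bwbb"
Scanning for consecutive runs:
  'b' x 1
  'w' x 1
  'b' x 2
RLE = "b1w1b2"


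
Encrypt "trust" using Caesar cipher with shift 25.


Word: "trust"
Shift: 25
Each letter → (letter + shift) mod 26:
  't' (19) + 25 = 18 → 's'
  'r' (17) + 25 = 16 → 'q'
  'u' (20) + 25 = 19 → 't'
  's' (18) + 25 = 17 → 'r'
  't' (19) + 25 = 18 → 's'
Result = "sqtrs"


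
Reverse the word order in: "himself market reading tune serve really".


Original: "himself market reading tune serve really"
Words (1..n): himself | market | reading | tune | serve | really
Reversed (n..1): really | serve | tune | reading | market | himself
Result = "really serve tune reading market himself"


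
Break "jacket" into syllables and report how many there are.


Word: "jacket"
Syllable breakdown: jack · et
Counting: 2 parts
= 2 syllables


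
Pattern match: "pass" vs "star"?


Pattern of "pass": [0, 1, 2, 2]
Pattern of "star": [0, 1, 2, 3]
Patterns do not match
Same pattern = No


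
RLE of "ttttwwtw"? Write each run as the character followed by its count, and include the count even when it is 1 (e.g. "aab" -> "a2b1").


String: "ttttwwtw"
Scanning for consecutive runs:
  't' x 4
  'w' x 2
  't' x 1
  'w' x 1
RLE = "t4w2t1w1"


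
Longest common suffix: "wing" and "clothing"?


Word 1: "wing"
Word 2: "clothing"
Comparing from end:
  Pos -1: 'g' == 'g'
  Pos -2: 'n' == 'n'
  Pos -3: 'i' == 'i'
  Pos -4: 'w' != 'h' (stop)
LCS = "ing" (length 3)


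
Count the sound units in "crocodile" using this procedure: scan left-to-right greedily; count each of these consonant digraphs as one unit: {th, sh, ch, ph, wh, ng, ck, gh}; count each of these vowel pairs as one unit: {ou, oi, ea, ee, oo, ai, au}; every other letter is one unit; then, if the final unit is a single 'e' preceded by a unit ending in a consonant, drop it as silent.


Word: "crocodile" (9 letters)
Left-to-right scan:
  1. 'c' (letter)
  2. 'r' (letter)
  3. 'o' (letter)
  4. 'c' (letter)
  5. 'o' (letter)
  6. 'd' (letter)
  7. 'i' (letter)
  8. 'l' (letter)
  9. 'e' (letter)
Units from scan: 9
Final unit is 'e' after a consonant -> drop as silent (-1)
Sound units = 8 units


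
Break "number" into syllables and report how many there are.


Word: "number"
Syllable breakdown: num-ber
Counting: 2 parts
= 2 syllables


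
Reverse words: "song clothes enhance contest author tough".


Original: "song clothes enhance contest author tough"
Words (1..n): song | clothes | enhance | contest | author | tough
Reversed (n..1): tough | author | contest | enhance | clothes | song
Result = "tough author contest enhance clothes song"


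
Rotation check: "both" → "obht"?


Word: "both", Candidate: "obht"
Method: check if candidate is substring of word+word
"bothboth" contains "obht"? No
Is rotation = No


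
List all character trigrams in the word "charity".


Word: "charity" (length 7)
Number of trigrams = 7 - 3 + 1 = 5
  Position 0: "cha"
  Position 1: "har"
  Position 2: "ari"
  Position 3: "rit"
  Position 4: "ity"
Trigrams = "cha", "har", "ari", "rit", "ity"


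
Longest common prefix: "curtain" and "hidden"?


Word 1: "curtain"
Word 2: "hidden"
Comparing from start:
  Pos 0: 'c' != 'h' (stop)
LCP = "" (length 0)


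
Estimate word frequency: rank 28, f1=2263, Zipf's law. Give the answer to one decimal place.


Zipf's law: f(r) = f(1) / r
f(1) = 2263
f(28) = 2263 / 28
= 80.8 occurrences


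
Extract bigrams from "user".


Word: "user" (length 4)
Number of bigrams = 4 - 2 + 1 = 3
  Position 0: "us"
  Position 1: "se"
  Position 2: "er"
Bigrams = "us", "se", "er"


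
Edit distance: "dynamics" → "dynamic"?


Word 1: "dynamics" (length 8)
Word 2: "dynamic" (length 7)
One optimal edit sequence (insert/delete/substitute each cost 1):
  1. keep 'd'
  2. keep 'y'
  3. keep 'n'
  4. keep 'a'
  5. keep 'm'
  6. keep 'i'
  7. keep 'c'
  8. delete 's'  (+1)
Total edit operations: 1
Edit distance = 1


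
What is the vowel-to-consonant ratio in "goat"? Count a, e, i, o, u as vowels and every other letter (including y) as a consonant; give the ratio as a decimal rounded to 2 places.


Word: "goat"
Vowels (a,e,i,o,u): 2
Consonants: 2
Ratio = 2/2
= 1.00


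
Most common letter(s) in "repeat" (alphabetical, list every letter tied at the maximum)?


Word: "repeat"
Letter counts:
  'a': 1
  'e': 2
  'p': 1
  'r': 1
  't': 1
Maximum count = 2
Most frequent = 'e' (2 times each)


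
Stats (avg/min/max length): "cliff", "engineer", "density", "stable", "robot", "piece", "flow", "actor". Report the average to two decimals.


Lengths: "cliff"=5, "engineer"=8, "density"=7, "stable"=6, "robot"=5, "piece"=5, "flow"=4, "actor"=5
Sum = 45, Count = 8
Average = 45/8 = 5.63
= avg=5.63, min=4, max=8


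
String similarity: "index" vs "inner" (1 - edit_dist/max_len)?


Word 1: "index" (length 5)
Word 2: "inner" (length 5)
One optimal edit sequence:
  1. keep 'i'
  2. keep 'n'
  3. substitute 'd' -> 'n'  (+1)
  4. keep 'e'
  5. substitute 'x' -> 'r'  (+1)
Edit distance = 2
Max length = max(5, 5) = 5
Similarity = 1 - 2/5
= 0.6000


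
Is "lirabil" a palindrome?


Word: "lirabil"
Reversed: "libaril"
Forward == Backward? lirabil != libaril
Palindrome = No


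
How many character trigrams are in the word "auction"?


Word: "auction" (length 7)
Number of 3-grams = length - 3 + 1 = 7 - 3 + 1
= 5


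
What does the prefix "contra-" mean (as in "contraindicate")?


Prefix: contra-
Example: contraindicate (contra- + indicate)
Meaning = against


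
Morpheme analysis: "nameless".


Word: "nameless"
Morphemes: name | -less
Each morpheme carries meaning
= 2 morphemes


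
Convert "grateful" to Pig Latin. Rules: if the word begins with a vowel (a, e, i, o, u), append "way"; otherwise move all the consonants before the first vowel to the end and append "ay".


Word: "grateful"
Starts with consonant(s) → move to end, add 'ay'
Consonant cluster: "gr"
Pig Latin = "atefulgray"


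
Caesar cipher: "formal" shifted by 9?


Word: "formal"
Shift: 9
Each letter → (letter + shift) mod 26:
  'f' (5) + 9 = 14 → 'o'
  'o' (14) + 9 = 23 → 'x'
  'r' (17) + 9 = 0 → 'a'
  'm' (12) + 9 = 21 → 'v'
  'a' (0) + 9 = 9 → 'j'
  'l' (11) + 9 = 20 → 'u'
Result = "oxavju"


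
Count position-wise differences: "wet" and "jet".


Comparing character by character (same length = 3):
  Pos 0: 'w' vs 'j' !=
  Pos 1: 'e' vs 'e' =
  Pos 2: 't' vs 't' =
Hamming distance = 1


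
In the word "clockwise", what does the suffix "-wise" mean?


Suffix: -wise
As in: clockwise -> clock + -wise
Meaning = in the manner of


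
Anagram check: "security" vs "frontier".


Word 1: "security" → sorted: ceirstuy
Word 2: "frontier" → sorted: efinorrt
Same letters? ceirstuy != efinorrt
Anagram = No


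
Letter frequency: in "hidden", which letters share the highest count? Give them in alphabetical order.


Word: "hidden"
Letter counts:
  'd': 2
  'e': 1
  'h': 1
  'i': 1
  'n': 1
Maximum count = 2
Most frequent = 'd' (2 times each)


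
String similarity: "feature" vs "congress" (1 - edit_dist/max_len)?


Word 1: "feature" (length 7)
Word 2: "congress" (length 8)
One optimal edit sequence:
  1. delete 'f'  (+1)
  2. substitute 'e' -> 'c'  (+1)
  3. substitute 'a' -> 'o'  (+1)
  4. substitute 't' -> 'n'  (+1)
  5. substitute 'u' -> 'g'  (+1)
  6. keep 'r'
  7. keep 'e'
  8. insert 's'  (+1)
  9. insert 's'  (+1)
Edit distance = 7
Max length = max(7, 8) = 8
Similarity = 1 - 7/8
= 0.1250


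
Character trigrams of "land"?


Word: "land" (length 4)
Number of trigrams = 4 - 3 + 1 = 2
  Position 0: "lan"
  Position 1: "and"
Trigrams = "lan", "and"


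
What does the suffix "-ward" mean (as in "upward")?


Suffix: -ward
Example: upward = up + -ward
Meaning = in the direction of


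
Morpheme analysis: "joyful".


Word: "joyful"
Morphemes: joy / -ful
Each morpheme carries meaning
= 2 morphemes


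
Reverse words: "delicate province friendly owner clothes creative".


Original: "delicate province friendly owner clothes creative"
Words (1..n): delicate | province | friendly | owner | clothes | creative
Reversed (n..1): creative | clothes | owner | friendly | province | delicate
Result = "creative clothes owner friendly province delicate"


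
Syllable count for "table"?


Word: "table"
Syllable breakdown: ta-ble
Counting: 2 parts
= 2 syllables


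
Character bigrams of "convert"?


Word: "convert" (length 7)
Number of bigrams = 7 - 2 + 1 = 6
  Position 0: "co"
  Position 1: "on"
  Position 2: "nv"
  Position 3: "ve"
  Position 4: "er"
  Position 5: "rt"
Bigrams = "co", "on", "nv", "ve", "er", "rt"


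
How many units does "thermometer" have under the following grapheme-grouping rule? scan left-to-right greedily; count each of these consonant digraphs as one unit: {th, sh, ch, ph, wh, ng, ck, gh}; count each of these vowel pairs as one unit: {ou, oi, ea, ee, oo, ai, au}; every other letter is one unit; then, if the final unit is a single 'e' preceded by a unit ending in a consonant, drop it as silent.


Word: "thermometer" (11 letters)
Left-to-right scan:
  [1] 'th' (digraph)
  [2] 'e' (letter)
  [3] 'r' (letter)
  [4] 'm' (letter)
  [5] 'o' (letter)
  [6] 'm' (letter)
  [7] 'e' (letter)
  [8] 't' (letter)
  [9] 'e' (letter)
  [10] 'r' (letter)
Units from scan: 10
Sound units = 10 units


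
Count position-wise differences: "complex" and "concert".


Comparing character by character (same length = 7):
  Pos 0: 'c' vs 'c' =
  Pos 1: 'o' vs 'o' =
  Pos 2: 'm' vs 'n' !=
  Pos 3: 'p' vs 'c' !=
  Pos 4: 'l' vs 'e' !=
  Pos 5: 'e' vs 'r' !=
  Pos 6: 'x' vs 't' !=
Hamming distance = 5


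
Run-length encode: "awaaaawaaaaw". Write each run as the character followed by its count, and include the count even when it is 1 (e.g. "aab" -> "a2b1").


String: "awaaaawaaaaw"
Scanning for consecutive runs:
  'a' x 1
  'w' x 1
  'a' x 4
  'w' x 1
  'a' x 4
  'w' x 1
RLE = "a1w1a4w1a4w1"


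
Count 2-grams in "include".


Word: "include" (length 7)
Number of 2-grams = length - 2 + 1 = 7 - 2 + 1
= 6


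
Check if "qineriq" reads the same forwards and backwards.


Word: "qineriq"
Reversed: "qireniq"
Forward == Backward? qineriq != qireniq
Palindrome = No


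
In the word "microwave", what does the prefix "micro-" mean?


Prefix: micro-
As in: microwave -> micro- + wave
Meaning = small


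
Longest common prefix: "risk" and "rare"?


Word 1: "risk"
Word 2: "rare"
Comparing from start:
  Pos 0: 'r' == 'r'
  Pos 1: 'i' != 'a' (stop)
LCP = "r" (length 1)


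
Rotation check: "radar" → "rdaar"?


Word: "radar", Candidate: "rdaar"
Method: check if candidate is substring of word+word
"radarradar" contains "rdaar"? No
Is rotation = No


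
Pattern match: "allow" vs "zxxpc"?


Pattern of "allow": [0, 1, 1, 2, 3]
Pattern of "zxxpc": [0, 1, 1, 2, 3]
Patterns match
Same pattern = Yes


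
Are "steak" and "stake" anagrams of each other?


Word 1: "steak" → sorted: aekst
Word 2: "stake" → sorted: aekst
Same letters? aekst == aekst
Anagram = Yes


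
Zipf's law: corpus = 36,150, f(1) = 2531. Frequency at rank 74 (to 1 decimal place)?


Zipf's law: f(r) = f(1) / r
f(1) = 2531
f(74) = 2531 / 74
= 34.2 occurrences


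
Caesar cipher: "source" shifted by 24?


Word: "source"
Shift: 24
Each letter → (letter + shift) mod 26:
  's' (18) + 24 = 16 → 'q'
  'o' (14) + 24 = 12 → 'm'
  'u' (20) + 24 = 18 → 's'
  'r' (17) + 24 = 15 → 'p'
  'c' (2) + 24 = 0 → 'a'
  'e' (4) + 24 = 2 → 'c'
Result = "qmspac"


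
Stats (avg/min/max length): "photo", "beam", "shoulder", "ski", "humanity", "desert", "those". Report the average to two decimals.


Lengths: "photo"=5, "beam"=4, "shoulder"=8, "ski"=3, "humanity"=8, "desert"=6, "those"=5
Sum = 39, Count = 7
Average = 39/7 = 5.57
= avg=5.57, min=3, max=8


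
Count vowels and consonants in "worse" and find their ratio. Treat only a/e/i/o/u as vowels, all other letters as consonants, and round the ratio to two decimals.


Word: "worse"
Vowels (a,e,i,o,u): 2
Consonants: 3
Ratio = 2/3
= 0.67


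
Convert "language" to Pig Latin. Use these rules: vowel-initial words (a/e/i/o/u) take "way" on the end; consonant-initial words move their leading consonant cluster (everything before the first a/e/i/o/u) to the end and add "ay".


Word: "language"
Starts with consonant(s) → move to end, add 'ay'
Consonant cluster: "l"
Pig Latin = "anguagelay"


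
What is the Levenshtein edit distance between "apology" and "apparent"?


Word 1: "apology" (length 7)
Word 2: "apparent" (length 8)
One optimal edit sequence (insert/delete/substitute each cost 1):
  1. keep 'a'
  2. insert 'p'  (+1)
  3. keep 'p'
  4. substitute 'o' -> 'a'  (+1)
  5. substitute 'l' -> 'r'  (+1)
  6. substitute 'o' -> 'e'  (+1)
  7. substitute 'g' -> 'n'  (+1)
  8. substitute 'y' -> 't'  (+1)
Total edit operations: 6
Edit distance = 6


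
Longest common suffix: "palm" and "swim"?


Word 1: "palm"
Word 2: "swim"
Comparing from end:
  Pos -1: 'm' == 'm'
  Pos -2: 'l' != 'i' (stop)
LCS = "m" (length 1)


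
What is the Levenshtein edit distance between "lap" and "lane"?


Word 1: "lap" (length 3)
Word 2: "lane" (length 4)
One optimal edit sequence (insert/delete/substitute each cost 1):
  1. keep 'l'
  2. keep 'a'
  3. insert 'n'  (+1)
  4. substitute 'p' -> 'e'  (+1)
Total edit operations: 2
Edit distance = 2


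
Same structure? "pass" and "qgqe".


Pattern of "pass": [0, 1, 2, 2]
Pattern of "qgqe": [0, 1, 0, 2]
Patterns do not match
Same pattern = No


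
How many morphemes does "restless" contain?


Word: "restless"
Morphemes: rest | -less
Each morpheme carries meaning
= 2 morphemes


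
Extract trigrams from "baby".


Word: "baby" (length 4)
Number of trigrams = 4 - 3 + 1 = 2
  Position 0: "bab"
  Position 1: "aby"
Trigrams = "bab", "aby"


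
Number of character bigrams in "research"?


Word: "research" (length 8)
Number of 2-grams = length - 2 + 1 = 8 - 2 + 1
= 7


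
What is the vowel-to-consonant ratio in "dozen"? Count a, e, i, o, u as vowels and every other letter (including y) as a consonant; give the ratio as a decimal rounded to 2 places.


Word: "dozen"
Vowels (a,e,i,o,u): 2
Consonants: 3
Ratio = 2/3
= 0.67


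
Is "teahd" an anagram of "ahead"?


Word 1: "ahead" → sorted: aadeh
Word 2: "teahd" → sorted: adeht
Same letters? aadeh != adeht
Anagram = No


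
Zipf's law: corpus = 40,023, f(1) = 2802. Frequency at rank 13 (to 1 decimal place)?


Zipf's law: f(r) = f(1) / r
f(1) = 2802
f(13) = 2802 / 13
= 215.5 occurrences


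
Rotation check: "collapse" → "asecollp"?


Word: "collapse", Candidate: "asecollp"
Method: check if candidate is substring of word+word
"collapsecollapse" contains "asecollp"? No
Is rotation = No


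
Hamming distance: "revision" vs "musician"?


Comparing character by character (same length = 8):
  Pos 0: 'r' vs 'm' !=
  Pos 1: 'e' vs 'u' !=
  Pos 2: 'v' vs 's' !=
  Pos 3: 'i' vs 'i' =
  Pos 4: 's' vs 'c' !=
  Pos 5: 'i' vs 'i' =
  Pos 6: 'o' vs 'a' !=
  Pos 7: 'n' vs 'n' =
Hamming distance = 5


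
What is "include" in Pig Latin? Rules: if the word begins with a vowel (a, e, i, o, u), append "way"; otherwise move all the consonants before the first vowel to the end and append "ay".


Word: "include"
Starts with vowel → add 'way'
Pig Latin = "includeway"


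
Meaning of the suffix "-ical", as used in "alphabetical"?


Suffix: -ical
Example: alphabetical (alphabet + -ical)
Meaning = relating to


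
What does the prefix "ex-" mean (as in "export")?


Prefix: ex-
As in: export -> ex- + port
Meaning = out / former


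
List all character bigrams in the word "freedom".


Word: "freedom" (length 7)
Number of bigrams = 7 - 2 + 1 = 6
  Position 0: "fr"
  Position 1: "re"
  Position 2: "ee"
  Position 3: "ed"
  Position 4: "do"
  Position 5: "om"
Bigrams = "fr", "re", "ee", "ed", "do", "om"


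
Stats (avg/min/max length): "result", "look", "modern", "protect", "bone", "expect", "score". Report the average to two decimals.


Lengths: "result"=6, "look"=4, "modern"=6, "protect"=7, "bone"=4, "expect"=6, "score"=5
Sum = 38, Count = 7
Average = 38/7 = 5.43
= avg=5.43, min=4, max=7


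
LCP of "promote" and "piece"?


Word 1: "promote"
Word 2: "piece"
Comparing from start:
  Pos 0: 'p' == 'p'
  Pos 1: 'r' != 'i' (stop)
LCP = "p" (length 1)


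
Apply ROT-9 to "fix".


Word: "fix"
Shift: 9
Each letter → (letter + shift) mod 26:
  'f' (5) + 9 = 14 → 'o'
  'i' (8) + 9 = 17 → 'r'
  'x' (23) + 9 = 6 → 'g'
Result = "org"


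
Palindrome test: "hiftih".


Word: "hiftih"
Reversed: "hitfih"
Forward == Backward? hiftih != hitfih
Palindrome = No


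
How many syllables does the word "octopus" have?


Word: "octopus"
Syllable breakdown: oc-to-pus
Counting: 3 parts
= 3 syllables


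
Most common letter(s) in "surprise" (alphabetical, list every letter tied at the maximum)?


Word: "surprise"
Letter counts:
  'e': 1
  'i': 1
  'p': 1
  'r': 2
  's': 2
  'u': 1
Maximum count = 2
Most frequent = 'r', 's' (2 times each)


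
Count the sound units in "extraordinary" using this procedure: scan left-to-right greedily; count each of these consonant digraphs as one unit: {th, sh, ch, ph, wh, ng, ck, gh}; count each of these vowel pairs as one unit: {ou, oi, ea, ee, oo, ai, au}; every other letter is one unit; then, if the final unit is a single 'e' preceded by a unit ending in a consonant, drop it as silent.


Word: "extraordinary" (13 letters)
Left-to-right scan:
  (1) 'e' (letter)
  (2) 'x' (letter)
  (3) 't' (letter)
  (4) 'r' (letter)
  (5) 'a' (letter)
  (6) 'o' (letter)
  (7) 'r' (letter)
  (8) 'd' (letter)
  (9) 'i' (letter)
  (10) 'n' (letter)
  (11) 'a' (letter)
  (12) 'r' (letter)
  (13) 'y' (letter)
Units from scan: 13
Sound units = 13 units


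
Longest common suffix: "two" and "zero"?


Word 1: "two"
Word 2: "zero"
Comparing from end:
  Pos -1: 'o' == 'o'
  Pos -2: 'w' != 'r' (stop)
LCS = "o" (length 1)


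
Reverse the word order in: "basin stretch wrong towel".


Original: "basin stretch wrong towel"
Words (1..n): basin | stretch | wrong | towel
Reversed (n..1): towel | wrong | stretch | basin
Result = "towel wrong stretch basin"


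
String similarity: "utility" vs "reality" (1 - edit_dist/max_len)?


Word 1: "utility" (length 7)
Word 2: "reality" (length 7)
One optimal edit sequence:
  1. substitute 'u' -> 'r'  (+1)
  2. substitute 't' -> 'e'  (+1)
  3. substitute 'i' -> 'a'  (+1)
  4. keep 'l'
  5. keep 'i'
  6. keep 't'
  7. keep 'y'
Edit distance = 3
Max length = max(7, 7) = 7
Similarity = 1 - 3/7
= 0.5714


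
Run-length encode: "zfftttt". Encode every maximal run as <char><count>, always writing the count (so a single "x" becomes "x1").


String: "zfftttt"
Scanning for consecutive runs:
  'z' x 1
  'f' x 2
  't' x 4
RLE = "z1f2t4"


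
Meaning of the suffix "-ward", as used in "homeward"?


Suffix: -ward
As in: homeward -> home + -ward
Meaning = in the direction of


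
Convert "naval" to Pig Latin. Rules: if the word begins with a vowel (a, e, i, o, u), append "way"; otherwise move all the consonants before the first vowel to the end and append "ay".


Word: "naval"
Starts with consonant(s) → move to end, add 'ay'
Consonant cluster: "n"
Pig Latin = "avalnay"


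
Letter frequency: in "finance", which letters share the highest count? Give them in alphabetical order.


Word: "finance"
Letter counts:
  'a': 1
  'c': 1
  'e': 1
  'f': 1
  'i': 1
  'n': 2
Maximum count = 2
Most frequent = 'n' (2 times each)


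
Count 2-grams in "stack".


Word: "stack" (length 5)
Number of 2-grams = length - 2 + 1 = 5 - 2 + 1
= 4


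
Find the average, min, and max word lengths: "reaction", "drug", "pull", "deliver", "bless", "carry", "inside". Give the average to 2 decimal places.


Lengths: "reaction"=8, "drug"=4, "pull"=4, "deliver"=7, "bless"=5, "carry"=5, "inside"=6
Sum = 39, Count = 7
Average = 39/7 = 5.57
= avg=5.57, min=4, max=8


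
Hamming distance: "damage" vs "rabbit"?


Comparing character by character (same length = 6):
  Pos 0: 'd' vs 'r' !=
  Pos 1: 'a' vs 'a' =
  Pos 2: 'm' vs 'b' !=
  Pos 3: 'a' vs 'b' !=
  Pos 4: 'g' vs 'i' !=
  Pos 5: 'e' vs 't' !=
Hamming distance = 5


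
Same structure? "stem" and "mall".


Pattern of "stem": [0, 1, 2, 3]
Pattern of "mall": [0, 1, 2, 2]
Patterns do not match
Same pattern = No


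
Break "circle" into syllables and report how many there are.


Word: "circle"
Syllable breakdown: cir · cle
Counting: 2 parts
= 2 syllables


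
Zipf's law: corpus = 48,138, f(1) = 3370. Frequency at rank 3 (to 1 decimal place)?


Zipf's law: f(r) = f(1) / r
f(1) = 3370
f(3) = 3370 / 3
= 1123.3 occurrences


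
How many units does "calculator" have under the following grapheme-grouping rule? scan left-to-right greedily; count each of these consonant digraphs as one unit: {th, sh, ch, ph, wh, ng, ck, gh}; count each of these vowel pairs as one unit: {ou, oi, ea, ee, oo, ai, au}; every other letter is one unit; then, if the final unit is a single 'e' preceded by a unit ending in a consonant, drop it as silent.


Word: "calculator" (10 letters)
Left-to-right scan:
  [1] 'c' (letter)
  [2] 'a' (letter)
  [3] 'l' (letter)
  [4] 'c' (letter)
  [5] 'u' (letter)
  [6] 'l' (letter)
  [7] 'a' (letter)
  [8] 't' (letter)
  [9] 'o' (letter)
  [10] 'r' (letter)
Units from scan: 10
Sound units = 10 units


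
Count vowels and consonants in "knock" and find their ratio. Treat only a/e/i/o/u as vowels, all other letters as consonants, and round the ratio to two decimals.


Word: "knock"
Vowels (a,e,i,o,u): 1
Consonants: 4
Ratio = 1/4
= 0.25


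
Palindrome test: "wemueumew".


Word: "wemueumew"
Reversed: "wemueumew"
Forward == Backward? wemueumew == wemueumew
Palindrome = Yes


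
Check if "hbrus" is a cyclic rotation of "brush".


Word: "brush", Candidate: "hbrus"
Method: check if candidate is substring of word+word
"brushbrush" contains "hbrus"? Yes
Is rotation = Yes


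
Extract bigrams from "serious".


Word: "serious" (length 7)
Number of bigrams = 7 - 2 + 1 = 6
  Position 0: "se"
  Position 1: "er"
  Position 2: "ri"
  Position 3: "io"
  Position 4: "ou"
  Position 5: "us"
Bigrams = "se", "er", "ri", "io", "ou", "us"


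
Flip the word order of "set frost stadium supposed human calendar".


Original: "set frost stadium supposed human calendar"
Words (1..n): set | frost | stadium | supposed | human | calendar
Reversed (n..1): calendar | human | supposed | stadium | frost | set
Result = "calendar human supposed stadium frost set"


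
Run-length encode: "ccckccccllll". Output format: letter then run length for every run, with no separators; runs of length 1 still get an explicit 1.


String: "ccckccccllll"
Scanning for consecutive runs:
  'c' x 3
  'k' x 1
  'c' x 4
  'l' x 4
RLE = "c3k1c4l4"
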